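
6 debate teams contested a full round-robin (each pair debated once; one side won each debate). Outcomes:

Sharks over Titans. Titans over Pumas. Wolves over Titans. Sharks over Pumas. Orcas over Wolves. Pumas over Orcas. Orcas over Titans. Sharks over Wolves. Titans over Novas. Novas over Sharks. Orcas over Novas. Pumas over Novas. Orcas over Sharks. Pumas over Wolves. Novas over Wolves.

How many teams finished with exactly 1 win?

1

Win totals: Novas 2, Wolves 1, Titans 2, Pumas 3, Sharks 3, Orcas 4.
Exactly 1: Wolves — 1 team.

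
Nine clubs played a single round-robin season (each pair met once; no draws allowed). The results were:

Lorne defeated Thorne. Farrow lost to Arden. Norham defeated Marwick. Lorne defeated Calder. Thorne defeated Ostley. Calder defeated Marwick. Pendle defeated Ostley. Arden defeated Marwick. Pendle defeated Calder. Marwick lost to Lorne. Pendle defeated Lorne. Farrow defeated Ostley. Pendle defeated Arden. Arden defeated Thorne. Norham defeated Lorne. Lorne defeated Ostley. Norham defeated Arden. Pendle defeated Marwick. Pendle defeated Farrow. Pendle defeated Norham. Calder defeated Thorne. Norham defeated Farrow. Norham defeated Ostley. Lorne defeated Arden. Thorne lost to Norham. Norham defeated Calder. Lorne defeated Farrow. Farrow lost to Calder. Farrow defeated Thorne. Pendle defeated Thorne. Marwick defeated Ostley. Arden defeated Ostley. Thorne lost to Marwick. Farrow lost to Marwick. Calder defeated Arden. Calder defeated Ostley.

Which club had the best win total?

Win totals: Norham 7, Farrow 2, Marwick 3, Ostley 0, Thorne 1, Arden 4, Calder 5, Lorne 6, Pendle 8.
Pendle leads with 8 wins (next highest: 7).

Pendle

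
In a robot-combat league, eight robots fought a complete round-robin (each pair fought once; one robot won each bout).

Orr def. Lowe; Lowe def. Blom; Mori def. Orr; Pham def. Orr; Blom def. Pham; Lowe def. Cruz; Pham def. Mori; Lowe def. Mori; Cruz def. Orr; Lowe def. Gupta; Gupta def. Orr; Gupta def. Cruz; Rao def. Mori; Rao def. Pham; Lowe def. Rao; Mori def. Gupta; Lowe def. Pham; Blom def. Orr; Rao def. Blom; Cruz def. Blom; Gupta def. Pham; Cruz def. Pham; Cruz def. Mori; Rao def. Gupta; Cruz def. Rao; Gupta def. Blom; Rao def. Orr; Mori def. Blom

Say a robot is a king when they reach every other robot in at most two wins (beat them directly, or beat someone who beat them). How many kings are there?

5

Gupta reaches everyone (king).
Orr reaches everyone (king).
Rao reaches everyone (king).
Lowe reaches everyone (king).
Mori cannot reach Rao in two steps.
Pham cannot reach Rao, Cruz in two steps.
Blom cannot reach Gupta, Rao, Cruz in two steps.
Cruz reaches everyone (king).
Kings: Gupta, Orr, Rao, Lowe, Cruz — 5.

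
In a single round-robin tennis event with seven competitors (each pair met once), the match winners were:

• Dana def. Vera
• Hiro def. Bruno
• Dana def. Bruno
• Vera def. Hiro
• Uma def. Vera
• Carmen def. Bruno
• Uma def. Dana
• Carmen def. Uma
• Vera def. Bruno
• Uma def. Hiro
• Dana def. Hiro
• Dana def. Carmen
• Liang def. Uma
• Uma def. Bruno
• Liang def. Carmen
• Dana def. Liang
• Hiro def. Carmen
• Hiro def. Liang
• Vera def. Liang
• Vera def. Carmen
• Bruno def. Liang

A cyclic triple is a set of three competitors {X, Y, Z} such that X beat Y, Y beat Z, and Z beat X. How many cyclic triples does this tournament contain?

8

Win totals: Carmen 2, Uma 4, Vera 4, Liang 2, Dana 5, Bruno 1, Hiro 3.
A competitor with w wins dominates both others in C(w,2) triples; summing gives 1 + 6 + 6 + 1 + 10 + 0 + 3 = 27 transitive triples.
Total triples C(7,3) = 35, so cyclic triples = 35 − 27 = 8.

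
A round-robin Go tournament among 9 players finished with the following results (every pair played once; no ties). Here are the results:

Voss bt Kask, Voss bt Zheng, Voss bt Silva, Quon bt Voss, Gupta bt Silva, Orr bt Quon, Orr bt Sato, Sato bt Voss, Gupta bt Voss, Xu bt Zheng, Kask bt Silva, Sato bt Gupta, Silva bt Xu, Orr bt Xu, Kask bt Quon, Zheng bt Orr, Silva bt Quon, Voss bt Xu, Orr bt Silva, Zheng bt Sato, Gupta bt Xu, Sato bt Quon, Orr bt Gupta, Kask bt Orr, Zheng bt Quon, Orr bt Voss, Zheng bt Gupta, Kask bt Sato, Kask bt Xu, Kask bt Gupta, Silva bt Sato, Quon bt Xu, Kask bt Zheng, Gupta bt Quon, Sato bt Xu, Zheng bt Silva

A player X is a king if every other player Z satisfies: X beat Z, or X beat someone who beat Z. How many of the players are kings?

Sato cannot reach Orr in two steps.
Orr reaches everyone (king).
Kask reaches everyone (king).
Zheng cannot reach Kask in two steps.
Gupta cannot reach Orr in two steps.
Xu cannot reach Kask, Voss in two steps.
Quon cannot reach Sato, Orr, Gupta in two steps.
Voss reaches everyone (king).
Silva cannot reach Orr, Kask in two steps.
Kings: Orr, Kask, Voss — 3.

3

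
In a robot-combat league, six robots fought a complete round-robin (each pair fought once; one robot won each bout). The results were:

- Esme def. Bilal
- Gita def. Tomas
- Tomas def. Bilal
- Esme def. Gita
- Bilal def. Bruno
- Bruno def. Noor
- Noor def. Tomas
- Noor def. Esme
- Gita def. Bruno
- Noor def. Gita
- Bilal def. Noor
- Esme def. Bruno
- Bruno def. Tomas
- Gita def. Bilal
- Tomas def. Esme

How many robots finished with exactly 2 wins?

3

Win totals: Esme 3, Noor 3, Bruno 2, Gita 3, Tomas 2, Bilal 2.
Exactly 2: Bruno, Tomas, Bilal — 3 robots.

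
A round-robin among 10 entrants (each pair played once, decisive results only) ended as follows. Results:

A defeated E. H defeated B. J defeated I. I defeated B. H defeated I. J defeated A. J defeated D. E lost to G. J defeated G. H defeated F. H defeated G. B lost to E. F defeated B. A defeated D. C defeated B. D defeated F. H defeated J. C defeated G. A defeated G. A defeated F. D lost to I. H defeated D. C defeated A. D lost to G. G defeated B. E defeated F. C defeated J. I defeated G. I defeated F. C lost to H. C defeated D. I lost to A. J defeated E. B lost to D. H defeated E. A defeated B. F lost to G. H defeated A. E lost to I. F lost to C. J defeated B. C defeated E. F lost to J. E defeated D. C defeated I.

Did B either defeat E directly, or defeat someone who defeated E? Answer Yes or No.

No

B did not beat E directly.
B beat no one, so there is no intermediate entrant.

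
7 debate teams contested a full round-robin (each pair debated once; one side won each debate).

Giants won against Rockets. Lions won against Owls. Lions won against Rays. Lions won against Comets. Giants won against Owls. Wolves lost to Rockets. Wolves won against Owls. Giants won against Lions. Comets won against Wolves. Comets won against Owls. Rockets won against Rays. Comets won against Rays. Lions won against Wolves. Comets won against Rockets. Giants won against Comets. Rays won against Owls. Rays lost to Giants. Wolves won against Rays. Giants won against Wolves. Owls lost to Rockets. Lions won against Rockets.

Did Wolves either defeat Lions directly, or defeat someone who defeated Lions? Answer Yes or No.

No

Wolves did not beat Lions directly.
Wolves beat Rays, Owls, but each of them lost to Lions. No two-step path.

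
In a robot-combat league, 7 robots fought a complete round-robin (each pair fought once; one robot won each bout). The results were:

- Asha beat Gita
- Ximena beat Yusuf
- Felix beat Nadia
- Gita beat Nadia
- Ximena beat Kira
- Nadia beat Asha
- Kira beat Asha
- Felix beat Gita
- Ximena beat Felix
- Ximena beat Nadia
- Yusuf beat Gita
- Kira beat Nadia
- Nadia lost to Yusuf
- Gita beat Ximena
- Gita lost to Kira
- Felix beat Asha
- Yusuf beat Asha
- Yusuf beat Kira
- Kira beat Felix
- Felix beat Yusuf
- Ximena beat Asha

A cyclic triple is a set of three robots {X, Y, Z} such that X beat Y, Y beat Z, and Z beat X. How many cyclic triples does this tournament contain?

6

Win totals: Nadia 1, Asha 1, Yusuf 4, Gita 2, Kira 4, Felix 4, Ximena 5.
A robot with w wins dominates both others in C(w,2) triples; summing gives 0 + 0 + 6 + 1 + 6 + 6 + 10 = 29 transitive triples.
Total triples C(7,3) = 35, so cyclic triples = 35 − 29 = 6.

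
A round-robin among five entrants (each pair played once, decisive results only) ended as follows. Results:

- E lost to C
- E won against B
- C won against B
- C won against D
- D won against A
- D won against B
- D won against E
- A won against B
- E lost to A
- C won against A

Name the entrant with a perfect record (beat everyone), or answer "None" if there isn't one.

C has 4 wins out of 4 opponents — a perfect record.

C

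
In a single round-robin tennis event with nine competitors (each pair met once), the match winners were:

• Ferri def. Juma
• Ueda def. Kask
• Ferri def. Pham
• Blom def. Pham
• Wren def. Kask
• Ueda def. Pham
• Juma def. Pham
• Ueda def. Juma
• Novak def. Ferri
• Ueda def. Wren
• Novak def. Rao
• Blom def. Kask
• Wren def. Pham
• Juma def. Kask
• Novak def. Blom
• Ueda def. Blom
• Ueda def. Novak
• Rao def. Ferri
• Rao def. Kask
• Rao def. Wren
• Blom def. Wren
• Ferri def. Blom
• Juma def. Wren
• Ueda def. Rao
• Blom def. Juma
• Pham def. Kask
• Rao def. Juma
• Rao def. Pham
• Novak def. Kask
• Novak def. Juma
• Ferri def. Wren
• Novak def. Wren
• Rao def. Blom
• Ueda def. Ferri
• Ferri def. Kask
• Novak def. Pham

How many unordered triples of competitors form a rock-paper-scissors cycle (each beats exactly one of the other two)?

0

Win totals: Rao 6, Novak 7, Pham 1, Juma 3, Kask 0, Ueda 8, Blom 4, Ferri 5, Wren 2.
A competitor with w wins dominates both others in C(w,2) triples; summing gives 15 + 21 + 0 + 3 + 0 + 28 + 6 + 10 + 1 = 84 transitive triples.
Total triples C(9,3) = 84, so cyclic triples = 84 − 84 = 0.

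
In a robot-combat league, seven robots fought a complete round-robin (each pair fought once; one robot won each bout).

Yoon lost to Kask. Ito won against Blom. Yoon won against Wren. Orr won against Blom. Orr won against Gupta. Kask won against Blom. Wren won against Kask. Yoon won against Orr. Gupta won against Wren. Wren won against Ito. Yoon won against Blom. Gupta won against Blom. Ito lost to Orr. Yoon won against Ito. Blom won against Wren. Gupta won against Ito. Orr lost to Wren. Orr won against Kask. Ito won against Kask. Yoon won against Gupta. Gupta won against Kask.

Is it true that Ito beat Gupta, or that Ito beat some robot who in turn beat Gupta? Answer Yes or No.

No

Ito did not beat Gupta directly.
Ito beat Blom, Kask, but each of them lost to Gupta. No two-step path.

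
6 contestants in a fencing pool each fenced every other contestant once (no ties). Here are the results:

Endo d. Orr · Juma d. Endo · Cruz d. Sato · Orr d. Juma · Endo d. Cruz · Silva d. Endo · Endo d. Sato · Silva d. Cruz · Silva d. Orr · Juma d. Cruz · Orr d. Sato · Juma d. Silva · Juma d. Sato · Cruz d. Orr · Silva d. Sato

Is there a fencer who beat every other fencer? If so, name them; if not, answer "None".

None

Highest win total is Silva with 4 (out of 5 possible).
Silva lost to Juma, so no fencer went undefeated.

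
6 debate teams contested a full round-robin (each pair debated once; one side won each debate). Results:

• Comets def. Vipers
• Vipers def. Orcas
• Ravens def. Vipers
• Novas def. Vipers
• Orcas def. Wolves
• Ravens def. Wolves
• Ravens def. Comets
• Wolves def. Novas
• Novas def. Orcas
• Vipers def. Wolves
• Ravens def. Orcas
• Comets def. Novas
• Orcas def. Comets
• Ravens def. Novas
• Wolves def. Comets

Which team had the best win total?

Win totals: Comets 2, Ravens 5, Wolves 2, Novas 2, Orcas 2, Vipers 2.
Ravens leads with 5 wins (next highest: 2).

Ravens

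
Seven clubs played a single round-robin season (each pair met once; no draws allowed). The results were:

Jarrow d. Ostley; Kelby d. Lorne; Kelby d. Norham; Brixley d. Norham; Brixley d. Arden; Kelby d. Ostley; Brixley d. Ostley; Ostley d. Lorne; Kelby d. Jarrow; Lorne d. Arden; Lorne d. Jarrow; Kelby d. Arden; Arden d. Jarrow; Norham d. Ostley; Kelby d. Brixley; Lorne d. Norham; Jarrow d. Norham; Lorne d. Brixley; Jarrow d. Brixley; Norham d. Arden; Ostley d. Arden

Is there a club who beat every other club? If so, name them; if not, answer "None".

Kelby

Kelby has 6 wins out of 6 opponents — a perfect record.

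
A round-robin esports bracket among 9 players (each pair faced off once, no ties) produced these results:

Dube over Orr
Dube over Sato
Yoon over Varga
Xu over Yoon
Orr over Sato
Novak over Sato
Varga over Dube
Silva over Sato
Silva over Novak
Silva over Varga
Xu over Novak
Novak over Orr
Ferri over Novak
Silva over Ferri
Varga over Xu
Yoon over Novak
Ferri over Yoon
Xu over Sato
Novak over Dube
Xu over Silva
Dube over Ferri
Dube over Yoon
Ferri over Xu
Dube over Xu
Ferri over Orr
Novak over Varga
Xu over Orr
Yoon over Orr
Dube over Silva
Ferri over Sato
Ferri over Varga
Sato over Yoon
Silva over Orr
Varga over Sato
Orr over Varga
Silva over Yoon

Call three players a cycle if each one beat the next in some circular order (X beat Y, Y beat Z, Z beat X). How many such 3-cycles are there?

16

Win totals: Varga 3, Dube 6, Ferri 6, Xu 5, Sato 1, Silva 6, Yoon 3, Orr 2, Novak 4.
A player with w wins dominates both others in C(w,2) triples; summing gives 3 + 15 + 15 + 10 + 0 + 15 + 3 + 1 + 6 = 68 transitive triples.
Total triples C(9,3) = 84, so cyclic triples = 84 − 68 = 16.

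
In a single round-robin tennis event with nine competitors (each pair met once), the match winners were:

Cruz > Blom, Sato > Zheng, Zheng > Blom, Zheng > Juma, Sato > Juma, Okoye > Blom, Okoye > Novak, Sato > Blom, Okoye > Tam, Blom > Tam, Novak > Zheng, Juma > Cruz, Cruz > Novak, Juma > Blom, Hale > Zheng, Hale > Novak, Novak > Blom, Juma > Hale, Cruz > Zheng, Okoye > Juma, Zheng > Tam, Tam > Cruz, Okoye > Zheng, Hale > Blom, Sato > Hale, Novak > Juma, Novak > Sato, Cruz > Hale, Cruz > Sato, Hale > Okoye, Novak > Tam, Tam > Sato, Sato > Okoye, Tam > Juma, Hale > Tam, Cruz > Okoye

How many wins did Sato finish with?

Sato's results: beat Blom, Hale, Juma, Okoye, Zheng; lost to Cruz, Tam, Novak.
That is 5 wins.

5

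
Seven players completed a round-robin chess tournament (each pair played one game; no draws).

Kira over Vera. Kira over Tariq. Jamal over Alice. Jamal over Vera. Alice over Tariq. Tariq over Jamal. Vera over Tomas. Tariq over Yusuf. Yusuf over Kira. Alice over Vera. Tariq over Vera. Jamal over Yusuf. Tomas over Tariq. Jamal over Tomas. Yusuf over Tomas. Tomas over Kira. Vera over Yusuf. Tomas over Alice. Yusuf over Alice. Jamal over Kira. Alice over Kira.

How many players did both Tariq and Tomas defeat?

Tariq beat: Yusuf, Jamal, Vera.
Tomas beat: Tariq, Kira, Alice.
No one was beaten by both.

0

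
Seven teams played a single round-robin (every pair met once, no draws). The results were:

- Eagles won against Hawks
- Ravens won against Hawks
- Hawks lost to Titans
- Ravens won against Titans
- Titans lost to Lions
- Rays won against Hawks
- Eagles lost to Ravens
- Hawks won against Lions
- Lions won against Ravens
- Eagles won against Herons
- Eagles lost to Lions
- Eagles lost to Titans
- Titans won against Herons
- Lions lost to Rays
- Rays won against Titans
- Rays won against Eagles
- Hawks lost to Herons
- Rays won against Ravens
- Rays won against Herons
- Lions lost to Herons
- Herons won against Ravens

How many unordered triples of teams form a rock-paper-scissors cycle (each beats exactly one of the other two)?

7

Win totals: Herons 3, Ravens 3, Rays 6, Lions 3, Hawks 1, Titans 3, Eagles 2.
A team with w wins dominates both others in C(w,2) triples; summing gives 3 + 3 + 15 + 3 + 0 + 3 + 1 = 28 transitive triples.
Total triples C(7,3) = 35, so cyclic triples = 35 − 28 = 7.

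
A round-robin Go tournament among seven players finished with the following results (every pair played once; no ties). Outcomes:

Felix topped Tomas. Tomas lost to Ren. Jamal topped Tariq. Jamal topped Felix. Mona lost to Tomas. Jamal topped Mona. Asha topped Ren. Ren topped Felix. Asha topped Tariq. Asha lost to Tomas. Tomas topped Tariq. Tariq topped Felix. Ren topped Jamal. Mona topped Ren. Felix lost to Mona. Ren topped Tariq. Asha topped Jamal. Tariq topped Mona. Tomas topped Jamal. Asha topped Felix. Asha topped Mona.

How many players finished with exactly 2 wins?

Win totals: Tariq 2, Asha 5, Ren 4, Mona 2, Tomas 4, Felix 1, Jamal 3.
Exactly 2: Tariq, Mona — 2 players.

2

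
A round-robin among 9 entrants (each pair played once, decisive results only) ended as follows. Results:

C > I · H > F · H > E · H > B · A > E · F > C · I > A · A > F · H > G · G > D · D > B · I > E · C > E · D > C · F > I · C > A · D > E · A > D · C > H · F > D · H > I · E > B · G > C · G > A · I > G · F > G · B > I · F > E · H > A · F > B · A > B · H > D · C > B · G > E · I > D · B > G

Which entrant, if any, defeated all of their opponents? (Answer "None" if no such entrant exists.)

None

Highest win total is H with 7 (out of 8 possible).
H lost to C, so no entrant went undefeated.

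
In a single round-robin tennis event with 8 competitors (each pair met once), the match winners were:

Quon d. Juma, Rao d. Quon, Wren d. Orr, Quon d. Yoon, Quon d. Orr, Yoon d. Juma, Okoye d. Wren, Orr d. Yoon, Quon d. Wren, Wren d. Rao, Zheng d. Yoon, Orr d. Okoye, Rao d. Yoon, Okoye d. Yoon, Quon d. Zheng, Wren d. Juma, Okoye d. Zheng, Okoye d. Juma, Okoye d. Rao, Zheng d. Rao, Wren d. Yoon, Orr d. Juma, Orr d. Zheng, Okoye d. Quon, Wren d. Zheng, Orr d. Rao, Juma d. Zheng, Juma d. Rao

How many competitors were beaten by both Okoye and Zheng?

2

Okoye beat: Juma, Wren, Quon, Yoon, Zheng, Rao.
Zheng beat: Yoon, Rao.
Both beat: Yoon, Rao — 2.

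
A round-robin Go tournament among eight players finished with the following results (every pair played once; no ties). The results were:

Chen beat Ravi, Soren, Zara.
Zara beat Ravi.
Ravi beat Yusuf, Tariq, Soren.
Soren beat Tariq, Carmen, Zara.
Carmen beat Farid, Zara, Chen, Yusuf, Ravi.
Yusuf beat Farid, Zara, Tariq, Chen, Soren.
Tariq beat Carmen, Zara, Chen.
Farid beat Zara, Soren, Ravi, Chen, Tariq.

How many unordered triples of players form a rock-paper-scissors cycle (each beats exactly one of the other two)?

Win totals: Carmen 5, Soren 3, Ravi 3, Farid 5, Chen 3, Yusuf 5, Tariq 3, Zara 1.
A player with w wins dominates both others in C(w,2) triples; summing gives 10 + 3 + 3 + 10 + 3 + 10 + 3 + 0 = 42 transitive triples.
Total triples C(8,3) = 56, so cyclic triples = 56 − 42 = 14.

14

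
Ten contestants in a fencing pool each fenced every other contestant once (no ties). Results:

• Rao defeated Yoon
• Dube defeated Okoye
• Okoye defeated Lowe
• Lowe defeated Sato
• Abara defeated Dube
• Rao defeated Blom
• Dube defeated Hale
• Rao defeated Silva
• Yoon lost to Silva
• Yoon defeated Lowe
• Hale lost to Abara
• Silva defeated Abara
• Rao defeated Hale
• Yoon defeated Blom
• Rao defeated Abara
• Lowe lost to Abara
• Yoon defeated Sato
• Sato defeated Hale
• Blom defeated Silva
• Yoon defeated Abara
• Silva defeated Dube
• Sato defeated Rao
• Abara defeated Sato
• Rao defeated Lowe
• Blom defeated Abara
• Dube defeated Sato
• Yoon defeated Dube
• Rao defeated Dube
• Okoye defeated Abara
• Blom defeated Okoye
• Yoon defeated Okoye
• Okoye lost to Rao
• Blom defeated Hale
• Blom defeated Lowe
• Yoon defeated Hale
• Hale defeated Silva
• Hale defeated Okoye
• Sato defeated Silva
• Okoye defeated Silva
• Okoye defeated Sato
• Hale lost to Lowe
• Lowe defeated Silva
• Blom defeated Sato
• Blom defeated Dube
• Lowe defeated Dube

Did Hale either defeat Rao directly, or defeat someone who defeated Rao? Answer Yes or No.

Hale did not beat Rao directly.
Hale beat Okoye, Silva, but each of them lost to Rao. No two-step path.

No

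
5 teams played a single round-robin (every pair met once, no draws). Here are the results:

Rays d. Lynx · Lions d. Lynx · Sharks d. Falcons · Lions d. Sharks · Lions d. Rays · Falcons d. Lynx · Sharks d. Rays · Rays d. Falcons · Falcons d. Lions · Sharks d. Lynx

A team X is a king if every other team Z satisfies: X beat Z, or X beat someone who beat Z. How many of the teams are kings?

3

Falcons reaches everyone (king).
Rays cannot reach Sharks in two steps.
Lions reaches everyone (king).
Sharks reaches everyone (king).
Lynx cannot reach Falcons, Rays, Lions, Sharks in two steps.
Kings: Falcons, Lions, Sharks — 3.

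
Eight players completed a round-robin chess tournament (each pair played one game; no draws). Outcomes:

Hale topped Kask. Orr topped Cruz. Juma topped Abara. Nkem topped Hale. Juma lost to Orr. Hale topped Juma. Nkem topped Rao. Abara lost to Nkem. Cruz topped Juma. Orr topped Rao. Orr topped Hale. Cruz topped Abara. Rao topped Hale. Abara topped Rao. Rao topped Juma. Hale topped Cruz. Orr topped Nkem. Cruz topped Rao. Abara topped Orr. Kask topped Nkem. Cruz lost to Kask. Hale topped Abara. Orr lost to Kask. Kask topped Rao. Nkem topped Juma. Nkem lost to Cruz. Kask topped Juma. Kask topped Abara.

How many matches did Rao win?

2

Rao's results: beat Juma, Hale; lost to Orr, Cruz, Kask, Nkem, Abara.
That is 2 wins.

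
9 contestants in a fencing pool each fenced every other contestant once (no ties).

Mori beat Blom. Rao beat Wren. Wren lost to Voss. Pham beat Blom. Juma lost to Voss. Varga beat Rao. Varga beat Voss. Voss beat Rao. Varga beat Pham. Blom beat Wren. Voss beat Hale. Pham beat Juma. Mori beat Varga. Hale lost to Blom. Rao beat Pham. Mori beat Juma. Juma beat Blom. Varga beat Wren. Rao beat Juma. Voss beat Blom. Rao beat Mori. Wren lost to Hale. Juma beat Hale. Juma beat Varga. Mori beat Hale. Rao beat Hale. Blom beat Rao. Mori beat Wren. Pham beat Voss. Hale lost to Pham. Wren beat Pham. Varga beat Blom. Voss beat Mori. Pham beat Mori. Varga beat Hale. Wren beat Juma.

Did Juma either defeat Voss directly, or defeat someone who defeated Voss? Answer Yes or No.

Yes

Juma did not beat Voss directly.
Juma beat Varga, Blom, Hale. Of those, Varga beat Voss.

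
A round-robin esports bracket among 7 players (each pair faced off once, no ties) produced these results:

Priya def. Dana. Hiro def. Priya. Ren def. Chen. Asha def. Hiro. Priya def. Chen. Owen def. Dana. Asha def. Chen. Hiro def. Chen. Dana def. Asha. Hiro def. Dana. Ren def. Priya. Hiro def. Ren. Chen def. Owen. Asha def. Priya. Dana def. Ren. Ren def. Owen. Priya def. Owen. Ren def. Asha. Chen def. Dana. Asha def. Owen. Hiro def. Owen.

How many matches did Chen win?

2

Chen's results: beat Owen, Dana; lost to Ren, Hiro, Priya, Asha.
That is 2 wins.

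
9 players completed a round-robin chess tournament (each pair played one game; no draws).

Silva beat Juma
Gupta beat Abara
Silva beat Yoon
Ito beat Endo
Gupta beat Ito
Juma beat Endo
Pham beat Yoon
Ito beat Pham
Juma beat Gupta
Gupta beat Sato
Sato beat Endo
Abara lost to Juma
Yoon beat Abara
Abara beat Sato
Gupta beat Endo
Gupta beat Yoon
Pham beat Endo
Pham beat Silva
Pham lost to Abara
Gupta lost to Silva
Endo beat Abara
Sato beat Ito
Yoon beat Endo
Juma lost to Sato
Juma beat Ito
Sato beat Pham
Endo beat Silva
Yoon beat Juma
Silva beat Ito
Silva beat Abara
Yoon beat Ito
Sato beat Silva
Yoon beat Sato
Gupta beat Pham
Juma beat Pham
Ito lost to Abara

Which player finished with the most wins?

Win totals: Endo 2, Pham 3, Yoon 5, Gupta 6, Silva 5, Ito 2, Abara 3, Juma 5, Sato 5.
Gupta leads with 6 wins (next highest: 5).

Gupta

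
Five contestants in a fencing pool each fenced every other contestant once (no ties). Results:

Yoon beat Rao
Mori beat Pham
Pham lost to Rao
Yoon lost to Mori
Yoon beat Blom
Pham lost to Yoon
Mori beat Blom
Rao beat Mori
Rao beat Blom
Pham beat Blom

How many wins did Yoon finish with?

3

Yoon's results: beat Pham, Rao, Blom; lost to Mori.
That is 3 wins.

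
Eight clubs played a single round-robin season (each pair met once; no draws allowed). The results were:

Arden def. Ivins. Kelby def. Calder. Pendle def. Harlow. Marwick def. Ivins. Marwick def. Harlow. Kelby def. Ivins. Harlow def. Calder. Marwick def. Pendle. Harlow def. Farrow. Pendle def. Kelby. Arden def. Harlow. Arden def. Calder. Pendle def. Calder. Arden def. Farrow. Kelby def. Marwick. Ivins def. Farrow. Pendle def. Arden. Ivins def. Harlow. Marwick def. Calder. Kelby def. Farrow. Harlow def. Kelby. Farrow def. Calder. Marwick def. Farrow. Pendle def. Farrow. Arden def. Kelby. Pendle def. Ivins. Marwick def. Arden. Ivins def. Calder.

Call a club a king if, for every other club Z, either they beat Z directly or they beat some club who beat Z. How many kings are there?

Ivins cannot reach Arden, Marwick, Pendle in two steps.
Harlow cannot reach Arden, Pendle in two steps.
Farrow cannot reach Ivins, Harlow, Arden, Marwick, Pendle, Kelby in two steps.
Arden cannot reach Pendle in two steps.
Marwick reaches everyone (king).
Pendle reaches everyone (king).
Calder cannot reach Ivins, Harlow, Farrow, Arden, Marwick, Pendle, Kelby in two steps.
Kelby reaches everyone (king).
Kings: Marwick, Pendle, Kelby — 3.

3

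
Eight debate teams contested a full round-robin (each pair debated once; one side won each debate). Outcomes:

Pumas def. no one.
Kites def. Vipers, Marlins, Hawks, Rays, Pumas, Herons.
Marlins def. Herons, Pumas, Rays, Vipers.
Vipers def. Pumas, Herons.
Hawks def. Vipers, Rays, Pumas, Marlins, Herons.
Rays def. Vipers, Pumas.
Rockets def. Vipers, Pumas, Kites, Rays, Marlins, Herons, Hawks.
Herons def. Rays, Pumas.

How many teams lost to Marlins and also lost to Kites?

Marlins beat: Vipers, Herons, Pumas, Rays.
Kites beat: Marlins, Vipers, Hawks, Herons, Pumas, Rays.
Both beat: Vipers, Herons, Pumas, Rays — 4.

4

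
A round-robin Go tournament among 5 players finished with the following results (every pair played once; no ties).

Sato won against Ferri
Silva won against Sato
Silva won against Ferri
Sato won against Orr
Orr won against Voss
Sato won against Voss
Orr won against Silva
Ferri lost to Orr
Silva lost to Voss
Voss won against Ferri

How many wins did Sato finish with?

Sato's results: beat Ferri, Orr, Voss; lost to Silva.
That is 3 wins.

3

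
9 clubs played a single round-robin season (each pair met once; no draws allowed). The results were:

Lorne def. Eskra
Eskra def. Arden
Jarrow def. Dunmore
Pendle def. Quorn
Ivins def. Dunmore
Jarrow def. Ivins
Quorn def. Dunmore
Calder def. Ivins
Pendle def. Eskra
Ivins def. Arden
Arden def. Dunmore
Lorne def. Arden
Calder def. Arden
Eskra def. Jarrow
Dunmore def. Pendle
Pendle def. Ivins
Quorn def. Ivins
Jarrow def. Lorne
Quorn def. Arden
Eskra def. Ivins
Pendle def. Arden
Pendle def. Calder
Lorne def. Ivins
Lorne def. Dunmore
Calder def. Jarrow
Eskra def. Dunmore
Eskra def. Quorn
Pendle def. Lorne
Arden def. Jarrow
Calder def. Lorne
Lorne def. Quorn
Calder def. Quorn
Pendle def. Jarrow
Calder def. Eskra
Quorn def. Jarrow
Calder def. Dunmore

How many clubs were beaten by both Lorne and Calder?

5

Lorne beat: Eskra, Ivins, Quorn, Dunmore, Arden.
Calder beat: Eskra, Ivins, Quorn, Jarrow, Lorne, Dunmore, Arden.
Both beat: Eskra, Ivins, Quorn, Dunmore, Arden — 5.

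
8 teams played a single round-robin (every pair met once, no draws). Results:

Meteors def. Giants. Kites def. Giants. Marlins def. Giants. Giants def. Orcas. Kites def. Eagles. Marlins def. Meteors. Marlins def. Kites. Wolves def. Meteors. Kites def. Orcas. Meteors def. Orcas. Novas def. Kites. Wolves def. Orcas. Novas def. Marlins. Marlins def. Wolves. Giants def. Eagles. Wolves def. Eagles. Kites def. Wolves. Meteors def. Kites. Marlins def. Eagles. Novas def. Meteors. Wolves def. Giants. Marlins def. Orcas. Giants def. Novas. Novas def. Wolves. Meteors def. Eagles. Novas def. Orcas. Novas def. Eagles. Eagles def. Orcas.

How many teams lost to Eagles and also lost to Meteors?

Eagles beat: Orcas.
Meteors beat: Kites, Orcas, Giants, Eagles.
Both beat: Orcas — 1.

1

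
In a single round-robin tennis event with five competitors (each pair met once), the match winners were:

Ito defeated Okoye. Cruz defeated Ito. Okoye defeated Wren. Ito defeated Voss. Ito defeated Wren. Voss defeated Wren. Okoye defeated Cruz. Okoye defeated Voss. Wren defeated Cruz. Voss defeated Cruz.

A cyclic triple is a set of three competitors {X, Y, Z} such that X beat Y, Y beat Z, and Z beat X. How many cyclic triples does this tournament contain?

3

Win totals: Okoye 3, Wren 1, Voss 2, Ito 3, Cruz 1.
A competitor with w wins dominates both others in C(w,2) triples; summing gives 3 + 0 + 1 + 3 + 0 = 7 transitive triples.
Total triples C(5,3) = 10, so cyclic triples = 10 − 7 = 3.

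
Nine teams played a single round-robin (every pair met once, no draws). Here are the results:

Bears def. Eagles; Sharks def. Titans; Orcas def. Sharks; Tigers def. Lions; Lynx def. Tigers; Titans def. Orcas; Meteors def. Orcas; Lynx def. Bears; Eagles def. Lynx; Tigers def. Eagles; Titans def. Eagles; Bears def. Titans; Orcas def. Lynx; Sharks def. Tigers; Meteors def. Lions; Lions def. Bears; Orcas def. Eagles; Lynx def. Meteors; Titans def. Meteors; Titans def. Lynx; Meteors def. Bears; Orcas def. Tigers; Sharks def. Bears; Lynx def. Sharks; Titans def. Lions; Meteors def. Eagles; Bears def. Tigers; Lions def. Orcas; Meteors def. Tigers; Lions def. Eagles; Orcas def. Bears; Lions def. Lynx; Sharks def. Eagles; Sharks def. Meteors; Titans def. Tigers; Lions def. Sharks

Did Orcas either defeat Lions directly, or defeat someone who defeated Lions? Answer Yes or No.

Orcas did not beat Lions directly.
Orcas beat Eagles, Sharks, Lynx, Tigers, Bears. Of those, Tigers beat Lions.

Yes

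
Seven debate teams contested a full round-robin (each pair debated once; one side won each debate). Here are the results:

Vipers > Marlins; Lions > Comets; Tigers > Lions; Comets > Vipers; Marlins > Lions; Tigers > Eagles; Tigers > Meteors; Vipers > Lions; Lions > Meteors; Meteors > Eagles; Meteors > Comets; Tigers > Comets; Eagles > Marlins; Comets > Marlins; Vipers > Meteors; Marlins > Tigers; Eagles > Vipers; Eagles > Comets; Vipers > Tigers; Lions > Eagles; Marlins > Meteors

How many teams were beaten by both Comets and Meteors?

0

Comets beat: Vipers, Marlins.
Meteors beat: Eagles, Comets.
No one was beaten by both.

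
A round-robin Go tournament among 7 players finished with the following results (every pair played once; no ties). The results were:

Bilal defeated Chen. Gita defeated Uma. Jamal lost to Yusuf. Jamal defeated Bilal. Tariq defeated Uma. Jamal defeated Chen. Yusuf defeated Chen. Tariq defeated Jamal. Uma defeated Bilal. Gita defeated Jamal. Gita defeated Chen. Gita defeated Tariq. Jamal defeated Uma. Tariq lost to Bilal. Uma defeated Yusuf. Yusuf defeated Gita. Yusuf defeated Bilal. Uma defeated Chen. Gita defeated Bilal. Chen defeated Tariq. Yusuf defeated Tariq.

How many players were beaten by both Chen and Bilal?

Chen beat: Tariq.
Bilal beat: Chen, Tariq.
Both beat: Tariq — 1.

1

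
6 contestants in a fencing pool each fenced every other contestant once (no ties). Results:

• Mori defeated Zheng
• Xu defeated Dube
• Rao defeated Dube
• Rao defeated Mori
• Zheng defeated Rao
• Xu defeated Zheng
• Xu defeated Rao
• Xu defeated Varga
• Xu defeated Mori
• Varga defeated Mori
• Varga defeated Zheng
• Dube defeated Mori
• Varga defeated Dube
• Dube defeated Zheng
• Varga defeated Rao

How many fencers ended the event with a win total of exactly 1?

Win totals: Xu 5, Dube 2, Varga 4, Mori 1, Zheng 1, Rao 2.
Exactly 1: Mori, Zheng — 2 fencers.

2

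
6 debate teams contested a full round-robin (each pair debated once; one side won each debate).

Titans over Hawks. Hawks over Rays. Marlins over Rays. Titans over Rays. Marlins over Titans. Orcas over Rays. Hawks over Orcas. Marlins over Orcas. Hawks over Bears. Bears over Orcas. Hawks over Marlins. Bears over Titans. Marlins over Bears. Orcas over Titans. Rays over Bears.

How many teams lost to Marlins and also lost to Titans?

Marlins beat: Rays, Orcas, Bears, Titans.
Titans beat: Rays, Hawks.
Both beat: Rays — 1.

1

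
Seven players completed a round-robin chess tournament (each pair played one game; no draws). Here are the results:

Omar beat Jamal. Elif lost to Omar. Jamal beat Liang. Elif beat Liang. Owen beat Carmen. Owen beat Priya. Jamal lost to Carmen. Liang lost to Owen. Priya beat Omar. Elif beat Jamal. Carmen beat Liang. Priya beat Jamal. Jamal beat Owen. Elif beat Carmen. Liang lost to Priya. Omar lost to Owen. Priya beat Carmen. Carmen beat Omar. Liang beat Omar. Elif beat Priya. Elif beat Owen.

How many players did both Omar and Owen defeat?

0

Omar beat: Elif, Jamal.
Owen beat: Liang, Carmen, Omar, Priya.
No one was beaten by both.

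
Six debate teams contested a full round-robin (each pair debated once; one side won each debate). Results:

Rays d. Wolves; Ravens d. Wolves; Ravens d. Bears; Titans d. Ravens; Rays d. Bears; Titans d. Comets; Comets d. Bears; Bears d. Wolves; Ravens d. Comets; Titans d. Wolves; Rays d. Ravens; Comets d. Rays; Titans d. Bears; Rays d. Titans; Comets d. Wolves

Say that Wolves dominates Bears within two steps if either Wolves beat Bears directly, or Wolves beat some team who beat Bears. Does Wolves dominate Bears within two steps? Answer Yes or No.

No

Wolves did not beat Bears directly.
Wolves beat no one, so there is no intermediate team.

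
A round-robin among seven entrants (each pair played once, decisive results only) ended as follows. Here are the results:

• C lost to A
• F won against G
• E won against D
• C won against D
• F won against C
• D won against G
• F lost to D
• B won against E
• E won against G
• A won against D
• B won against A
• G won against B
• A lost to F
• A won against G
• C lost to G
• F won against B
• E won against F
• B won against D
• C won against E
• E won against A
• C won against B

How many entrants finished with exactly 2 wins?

Win totals: A 3, B 3, C 3, D 2, E 4, F 4, G 2.
Exactly 2: D, G — 2 entrants.

2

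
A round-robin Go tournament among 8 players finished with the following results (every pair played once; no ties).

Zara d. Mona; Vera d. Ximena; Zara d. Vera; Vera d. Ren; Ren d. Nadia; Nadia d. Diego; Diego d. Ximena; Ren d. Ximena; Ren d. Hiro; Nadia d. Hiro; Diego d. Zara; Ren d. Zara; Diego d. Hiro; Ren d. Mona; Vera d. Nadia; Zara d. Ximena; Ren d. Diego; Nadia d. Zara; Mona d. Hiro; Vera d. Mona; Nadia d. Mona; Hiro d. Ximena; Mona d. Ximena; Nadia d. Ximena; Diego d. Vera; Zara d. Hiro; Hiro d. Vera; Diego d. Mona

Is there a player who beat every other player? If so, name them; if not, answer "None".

Highest win total is Ren with 6 (out of 7 possible).
Ren lost to Vera, so no player went undefeated.

None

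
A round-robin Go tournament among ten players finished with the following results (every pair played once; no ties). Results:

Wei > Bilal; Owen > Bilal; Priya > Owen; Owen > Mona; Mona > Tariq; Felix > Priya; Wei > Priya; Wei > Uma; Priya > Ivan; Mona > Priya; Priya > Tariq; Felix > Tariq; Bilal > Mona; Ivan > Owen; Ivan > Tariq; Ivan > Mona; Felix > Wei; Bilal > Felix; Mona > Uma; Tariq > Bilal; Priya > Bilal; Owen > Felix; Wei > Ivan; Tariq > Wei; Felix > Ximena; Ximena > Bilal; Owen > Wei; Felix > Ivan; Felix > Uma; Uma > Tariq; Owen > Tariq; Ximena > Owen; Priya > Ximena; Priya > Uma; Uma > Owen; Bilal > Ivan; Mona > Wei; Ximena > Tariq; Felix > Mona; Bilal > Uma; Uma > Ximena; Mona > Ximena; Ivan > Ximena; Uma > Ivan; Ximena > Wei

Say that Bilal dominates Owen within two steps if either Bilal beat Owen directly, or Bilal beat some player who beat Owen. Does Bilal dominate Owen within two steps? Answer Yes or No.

Bilal did not beat Owen directly.
Bilal beat Uma, Mona, Ivan, Felix. Of those, Uma beat Owen.

Yes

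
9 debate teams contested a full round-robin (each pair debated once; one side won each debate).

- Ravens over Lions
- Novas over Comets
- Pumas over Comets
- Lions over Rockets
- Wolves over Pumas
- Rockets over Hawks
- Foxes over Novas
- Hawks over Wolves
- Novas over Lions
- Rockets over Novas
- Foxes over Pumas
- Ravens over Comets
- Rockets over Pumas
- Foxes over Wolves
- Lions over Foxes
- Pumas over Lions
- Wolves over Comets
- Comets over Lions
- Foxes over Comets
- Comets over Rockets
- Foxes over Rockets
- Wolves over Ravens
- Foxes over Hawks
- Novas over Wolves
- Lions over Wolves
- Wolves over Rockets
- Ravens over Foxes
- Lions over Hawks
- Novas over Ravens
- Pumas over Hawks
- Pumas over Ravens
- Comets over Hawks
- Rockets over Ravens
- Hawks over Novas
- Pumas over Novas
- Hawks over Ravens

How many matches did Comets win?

3

Comets' results: beat Rockets, Hawks, Lions; lost to Wolves, Foxes, Pumas, Ravens, Novas.
That is 3 wins.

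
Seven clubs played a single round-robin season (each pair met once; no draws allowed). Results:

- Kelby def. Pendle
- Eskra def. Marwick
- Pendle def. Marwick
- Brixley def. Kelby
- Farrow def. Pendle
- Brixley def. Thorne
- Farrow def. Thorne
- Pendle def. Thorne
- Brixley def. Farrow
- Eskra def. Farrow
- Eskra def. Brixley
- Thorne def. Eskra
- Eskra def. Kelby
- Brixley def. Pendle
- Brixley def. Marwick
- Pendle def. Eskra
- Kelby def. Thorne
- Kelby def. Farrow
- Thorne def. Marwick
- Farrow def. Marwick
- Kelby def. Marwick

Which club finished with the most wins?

Brixley

Win totals: Pendle 3, Farrow 3, Kelby 4, Eskra 4, Marwick 0, Thorne 2, Brixley 5.
Brixley leads with 5 wins (next highest: 4).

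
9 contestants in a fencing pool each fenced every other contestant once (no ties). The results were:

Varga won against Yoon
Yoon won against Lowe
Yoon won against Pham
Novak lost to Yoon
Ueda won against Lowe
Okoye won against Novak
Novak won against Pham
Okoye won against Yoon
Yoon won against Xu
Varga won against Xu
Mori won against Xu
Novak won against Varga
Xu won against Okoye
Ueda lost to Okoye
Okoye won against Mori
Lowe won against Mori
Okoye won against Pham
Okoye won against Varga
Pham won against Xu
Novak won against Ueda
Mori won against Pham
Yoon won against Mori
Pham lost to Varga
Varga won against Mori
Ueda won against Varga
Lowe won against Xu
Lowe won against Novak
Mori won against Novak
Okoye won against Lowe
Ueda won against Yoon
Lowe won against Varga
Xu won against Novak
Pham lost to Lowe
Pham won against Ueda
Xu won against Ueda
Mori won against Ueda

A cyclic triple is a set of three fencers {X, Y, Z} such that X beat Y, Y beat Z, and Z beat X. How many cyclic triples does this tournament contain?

Win totals: Xu 3, Varga 4, Novak 3, Mori 4, Pham 2, Lowe 5, Yoon 5, Okoye 7, Ueda 3.
A fencer with w wins dominates both others in C(w,2) triples; summing gives 3 + 6 + 3 + 6 + 1 + 10 + 10 + 21 + 3 = 63 transitive triples.
Total triples C(9,3) = 84, so cyclic triples = 84 − 63 = 21.

21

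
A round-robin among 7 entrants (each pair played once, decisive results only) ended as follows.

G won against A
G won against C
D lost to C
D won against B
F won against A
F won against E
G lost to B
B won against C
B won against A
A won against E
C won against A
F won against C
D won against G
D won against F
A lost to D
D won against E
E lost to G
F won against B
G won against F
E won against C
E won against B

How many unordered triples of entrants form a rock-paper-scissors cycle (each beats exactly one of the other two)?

Win totals: A 1, B 3, C 2, D 5, E 2, F 4, G 4.
An entrant with w wins dominates both others in C(w,2) triples; summing gives 0 + 3 + 1 + 10 + 1 + 6 + 6 = 27 transitive triples.
Total triples C(7,3) = 35, so cyclic triples = 35 − 27 = 8.

8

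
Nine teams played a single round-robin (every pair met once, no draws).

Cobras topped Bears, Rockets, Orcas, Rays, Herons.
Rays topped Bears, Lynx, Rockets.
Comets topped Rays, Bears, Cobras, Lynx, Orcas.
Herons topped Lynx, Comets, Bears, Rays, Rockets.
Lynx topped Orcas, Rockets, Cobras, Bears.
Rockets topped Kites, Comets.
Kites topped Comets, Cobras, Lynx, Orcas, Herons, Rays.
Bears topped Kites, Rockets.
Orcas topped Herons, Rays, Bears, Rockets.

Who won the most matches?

Win totals: Herons 5, Bears 2, Kites 6, Orcas 4, Lynx 4, Comets 5, Rays 3, Rockets 2, Cobras 5.
Kites leads with 6 wins (next highest: 5).

Kites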